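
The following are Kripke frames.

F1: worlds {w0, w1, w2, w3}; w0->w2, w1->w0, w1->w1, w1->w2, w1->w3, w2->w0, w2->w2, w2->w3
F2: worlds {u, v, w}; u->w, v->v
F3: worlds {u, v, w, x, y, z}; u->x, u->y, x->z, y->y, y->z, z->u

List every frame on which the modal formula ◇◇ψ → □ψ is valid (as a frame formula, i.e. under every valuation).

F2

This is the axiom for a generalized confluence (Geach) condition; its first-order frame correspondent is ∀x ∀y ∀z ((xR²y ∧ xRz) → ∃w (y = w ∧ z = w)).
F1: fails — w0R²w0, w0Rw2 but w0 ≠ w2.
F2: condition met.
F3: fails — uR²y, uRx but y ≠ x.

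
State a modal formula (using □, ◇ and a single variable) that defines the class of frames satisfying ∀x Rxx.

□s → s

A defining formula is □s → s (the T axiom).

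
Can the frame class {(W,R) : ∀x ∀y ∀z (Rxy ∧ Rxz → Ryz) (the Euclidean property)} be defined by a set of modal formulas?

The condition is the Euclidean property. A defining modal formula is ◇r → □◇r.
Suppose ◇r→□◇r is valid. Take Rxy, Rxz and set V(r)={y}. Then ◇r at x, so □◇r at x, so ◇r at z, so some w with Rzw has r; w=y, i.e. Rzy. By symmetry of the argument, Ryz.

Yes — defined by ◇r → □◇r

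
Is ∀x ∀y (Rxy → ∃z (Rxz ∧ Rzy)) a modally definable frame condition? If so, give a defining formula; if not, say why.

Definable; □□q → □q defines it

This is a Sahlqvist condition; the C4 axiom □□q → □q defines it.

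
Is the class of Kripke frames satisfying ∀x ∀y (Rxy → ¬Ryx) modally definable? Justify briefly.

Not definable by any modal formula

Any modally definable frame class is closed under surjective bounded morphisms.
The 5-cycle (worlds s,t,u,v,w with s→t→u→v→w→s) is asymmetric. Mapping every world to a single reflexive point • is a surjective bounded morphism, and the reflexive point is not asymmetric (R•• but asymmetry requires ¬R••).
Hence asymmetry is not modally definable.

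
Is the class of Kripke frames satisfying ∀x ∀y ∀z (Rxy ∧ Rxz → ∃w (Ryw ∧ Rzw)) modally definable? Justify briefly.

Yes: it is convergence, defined by the .2 schema ◇□r → □◇r.
Suppose ◇□r→□◇r is valid. Take Rxy, Rxz and set V(r)={w : Ryw}. Then □r at y so ◇□r at x, so □◇r at x, so ◇r at z, giving w with Rzw and Ryw.

Yes — defined by ◇□r → □◇r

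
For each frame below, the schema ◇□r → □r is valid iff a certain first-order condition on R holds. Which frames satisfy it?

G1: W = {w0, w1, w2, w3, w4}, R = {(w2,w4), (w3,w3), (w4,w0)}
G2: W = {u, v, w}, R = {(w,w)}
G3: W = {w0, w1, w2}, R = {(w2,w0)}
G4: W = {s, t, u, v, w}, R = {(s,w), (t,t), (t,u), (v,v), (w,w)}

This is the axiom for the Euclidean property; its first-order frame correspondent is ∀x ∀y ∀z (Rxy ∧ Rxz → Ryz).
G1: fails — Rw2w4 and Rw2w4 but not Rw4w4.
G2: ✓.
G3: fails — Rw2w0 and Rw2w0 but not Rw0w0.
G4: fails — Rtu and Rtt but not Rut.
Valid on: G2.

G2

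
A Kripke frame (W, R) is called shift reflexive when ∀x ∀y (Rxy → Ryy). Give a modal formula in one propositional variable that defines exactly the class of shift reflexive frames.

This is shift-reflexivity; the standard corresponding axiom is T□: □(□p → p).
Suppose □(□p→p) is valid. Take Rxy and set V(p)={w : Ryw}. Then at y, □p holds; since □(□p→p) at x, □p→p at y, so p at y, i.e. Ryy.

□(□p → p)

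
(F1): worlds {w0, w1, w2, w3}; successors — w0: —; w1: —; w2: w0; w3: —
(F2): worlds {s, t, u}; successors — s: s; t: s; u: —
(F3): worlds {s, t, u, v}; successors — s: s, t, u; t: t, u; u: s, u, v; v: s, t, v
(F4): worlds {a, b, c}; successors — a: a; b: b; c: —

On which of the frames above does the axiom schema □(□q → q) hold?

(F2), (F3), (F4)

Frame correspondent (Sahlqvist): ∀x ∀y (Rxy → Ryy) — i.e. shift-reflexivity.
(F1): fails — Rw2w0 but not Rw0w0.
(F2): ✓.
(F3): ✓.
(F4): ✓.
Valid on: (F2), (F3), (F4).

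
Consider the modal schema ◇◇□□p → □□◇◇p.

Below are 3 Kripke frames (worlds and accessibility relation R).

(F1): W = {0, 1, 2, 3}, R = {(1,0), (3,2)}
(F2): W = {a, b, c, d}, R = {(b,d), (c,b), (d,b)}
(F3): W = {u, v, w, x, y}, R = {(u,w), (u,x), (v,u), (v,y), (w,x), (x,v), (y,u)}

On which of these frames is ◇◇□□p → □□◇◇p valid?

(F1), (F2)

Frame correspondent (Sahlqvist): ∀x ∀y ∀z ((xR²y ∧ xR²z) → ∃w (yR²w ∧ zR²w)) — i.e. a generalized confluence (Geach) condition.
(F1): holds.
(F2): holds.
(F3): fails — vR²u, vR²x but no t with uR²t and xR²t.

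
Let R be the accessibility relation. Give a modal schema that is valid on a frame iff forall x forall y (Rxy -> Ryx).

ψ → □◇ψ

The condition is symmetry. The B schema ψ → □◇ψ defines it.
Suppose ψ→□◇ψ is valid. Take Rxy and set V(ψ)={x}. Then ψ at x, so □◇ψ at x, so ◇ψ at y, so some z with Ryz has ψ; z=x, i.e. Ryx.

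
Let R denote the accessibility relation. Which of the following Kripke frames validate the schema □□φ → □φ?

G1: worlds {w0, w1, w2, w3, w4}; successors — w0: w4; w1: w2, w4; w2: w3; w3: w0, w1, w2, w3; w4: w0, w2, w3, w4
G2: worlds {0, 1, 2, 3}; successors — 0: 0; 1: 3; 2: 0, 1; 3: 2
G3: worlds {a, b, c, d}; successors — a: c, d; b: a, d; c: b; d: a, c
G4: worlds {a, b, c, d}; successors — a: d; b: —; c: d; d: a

G1

Frame correspondent (Sahlqvist): ∀x ∀y (Rxy → ∃z (Rxz ∧ Rzy)) — i.e. density.
G1: condition met.
G2: fails — R32 but no z with R3z and Rz2.
G3: fails — Rcb but no z with Rcz and Rzb.
G4: fails — Rad but no z with Raz and Rzd.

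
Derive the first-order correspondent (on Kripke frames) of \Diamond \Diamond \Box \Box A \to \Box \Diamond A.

\forall x \forall y \forall z ((x R^2 y \wedge xRz) \to \exists w (y R^2 w \wedge zRw))

This is a Sahlqvist (Geach-type) schema ◇^2□^2A → □^1◇^1A.
Minimal-valuation argument: fix x; take any y with xR^2y and any z with xR^1z. Set V(A) to the set of worlds R-reachable from y in exactly 2 steps. Then □^2A holds at y, so the antecedent holds at x; validity forces ◇^1A at z, giving a w with zR^1w and yR^2w.
First-order correspondent: \forall x \forall y \forall z ((x R^2 y \wedge xRz) \to \exists w (y R^2 w \wedge zRw)).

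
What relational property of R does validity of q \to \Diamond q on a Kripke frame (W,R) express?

reflexivity: \forall x Rxx

This is frame-equivalent to □q → q (substitute ¬q for q and contrapose).
Suppose □q→q is valid. At any x set V(q)={w : Rxw}. Then □q holds at x, so q holds at x, i.e. Rxx.
Conversely, any frame satisfying \forall x Rxx validates the schema.
So the correspondent is reflexivity.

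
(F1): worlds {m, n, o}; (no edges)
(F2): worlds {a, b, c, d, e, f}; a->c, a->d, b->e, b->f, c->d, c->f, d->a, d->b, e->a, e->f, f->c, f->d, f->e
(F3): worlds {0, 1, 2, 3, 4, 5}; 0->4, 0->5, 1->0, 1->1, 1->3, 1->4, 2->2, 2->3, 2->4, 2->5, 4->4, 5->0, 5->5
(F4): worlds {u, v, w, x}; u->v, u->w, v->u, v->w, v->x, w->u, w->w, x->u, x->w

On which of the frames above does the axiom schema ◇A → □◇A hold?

The schema corresponds to the Euclidean property: ∀x ∀y ∀z (Rxy ∧ Rxz → Ryz).
(F1): satisfies the condition.
(F2): fails — Rac and Rac but not Rcc.
(F3): fails — R04 and R05 but not R45.
(F4): fails — Ruv and Ruv but not Rvv.

(F1)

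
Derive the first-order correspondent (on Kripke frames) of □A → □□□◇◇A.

This is a Sahlqvist (Geach-type) schema ◇^0□^1A → □^3◇^2A.
Minimal-valuation argument: fix x; take any y with xR^0y and any z with xR^3z. Set V(A) to the set of worlds R-reachable from y in exactly 1 step. Then □^1A holds at y, so the antecedent holds at x; validity forces ◇^2A at z, giving a w with zR^2w and yR^1w.
First-order correspondent: ∀x ∀z (xR³z → ∃w (xRw ∧ zR²w)).

∀x ∀z (xR³z → ∃w (xRw ∧ zR²w))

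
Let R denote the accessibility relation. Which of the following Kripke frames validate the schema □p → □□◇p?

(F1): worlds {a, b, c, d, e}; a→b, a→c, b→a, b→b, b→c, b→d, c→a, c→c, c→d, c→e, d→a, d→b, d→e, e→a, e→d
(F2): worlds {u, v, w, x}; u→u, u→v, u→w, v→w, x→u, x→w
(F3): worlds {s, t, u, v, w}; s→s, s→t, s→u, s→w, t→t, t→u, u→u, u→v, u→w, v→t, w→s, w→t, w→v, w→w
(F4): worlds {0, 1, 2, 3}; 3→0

This is the axiom for a generalized confluence (Geach) condition; its first-order frame correspondent is ∀x ∀z (xR²z → ∃w (xRw ∧ zRw)).
(F1): fails — aR²e but no w with aRw and eRw.
(F2): fails — uR²w but no t with uRt and wRt.
(F3): fails — uR²v but no w* with uRw* and vRw*.
(F4): holds.

(F4)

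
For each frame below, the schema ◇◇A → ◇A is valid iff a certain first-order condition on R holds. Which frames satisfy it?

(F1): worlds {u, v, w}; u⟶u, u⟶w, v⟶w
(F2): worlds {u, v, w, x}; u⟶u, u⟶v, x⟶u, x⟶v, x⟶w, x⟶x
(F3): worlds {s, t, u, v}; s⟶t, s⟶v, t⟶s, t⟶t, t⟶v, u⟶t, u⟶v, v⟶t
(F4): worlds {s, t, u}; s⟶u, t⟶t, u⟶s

This is the axiom for transitivity; its first-order frame correspondent is ∀x ∀y ∀z (Rxy ∧ Ryz → Rxz).
(F1): holds.
(F2): holds.
(F3): fails — Rut and Rts but not Rus.
(F4): fails — Rsu and Rus but not Rss.

(F1), (F2)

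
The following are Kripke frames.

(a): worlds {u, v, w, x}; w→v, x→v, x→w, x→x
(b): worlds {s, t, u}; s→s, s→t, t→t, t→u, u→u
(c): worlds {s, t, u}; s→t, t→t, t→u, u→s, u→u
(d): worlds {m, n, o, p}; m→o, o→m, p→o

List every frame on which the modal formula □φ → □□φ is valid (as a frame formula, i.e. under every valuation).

The schema corresponds to transitivity: ∀x ∀y ∀z (Rxy ∧ Ryz → Rxz).
(a): ✓.
(b): fails — Rst and Rtu but not Rsu.
(c): fails — Rus and Rst but not Rut.
(d): fails — Rom and Rmo but not Roo.
Valid on: (a).

(a)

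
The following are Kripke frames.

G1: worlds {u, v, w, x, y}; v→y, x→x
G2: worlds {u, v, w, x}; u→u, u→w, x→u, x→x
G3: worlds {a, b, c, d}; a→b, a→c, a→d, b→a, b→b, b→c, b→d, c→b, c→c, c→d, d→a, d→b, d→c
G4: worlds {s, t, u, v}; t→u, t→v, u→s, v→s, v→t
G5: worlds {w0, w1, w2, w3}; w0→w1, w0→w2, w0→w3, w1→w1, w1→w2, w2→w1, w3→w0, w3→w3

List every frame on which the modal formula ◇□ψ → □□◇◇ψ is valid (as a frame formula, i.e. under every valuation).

G1, G3

Frame correspondent (Sahlqvist): ∀x ∀y ∀z ((xRy ∧ xR²z) → ∃w (yRw ∧ zR²w)) — i.e. a generalized confluence (Geach) condition.
G1: holds.
G2: fails — uRu, uR²w but no t with uRt and wR²t.
G3: holds.
G4: fails — tRu, tR²s but no w with uRw and sR²w.
G5: fails — w0Rw3, w0R²w1 but no w with w3Rw and w1R²w.
Valid on: G1, G3.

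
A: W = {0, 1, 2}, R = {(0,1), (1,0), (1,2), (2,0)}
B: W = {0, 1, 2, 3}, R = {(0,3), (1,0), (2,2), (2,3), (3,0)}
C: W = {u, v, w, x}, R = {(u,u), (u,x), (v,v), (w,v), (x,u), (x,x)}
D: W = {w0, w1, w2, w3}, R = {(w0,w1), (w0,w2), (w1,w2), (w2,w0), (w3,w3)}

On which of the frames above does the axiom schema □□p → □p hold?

C

Frame correspondent (Sahlqvist): ∀x ∀y (Rxy → ∃z (Rxz ∧ Rzy)) — i.e. density.
A: fails — R12 but no z with R1z and Rz2.
B: fails — R10 but no z with R1z and Rz0.
C: holds.
D: fails — Rw1w2 but no z with Rw1z and Rzw2.
Valid on: C.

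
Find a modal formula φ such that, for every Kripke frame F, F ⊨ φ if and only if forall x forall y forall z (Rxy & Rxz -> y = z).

◇ψ → □ψ

The condition is partial functionality. The CD schema ◇ψ → □ψ defines it.
Suppose ◇ψ→□ψ is valid. Take Rxy, Rxz and set V(ψ)={y}. Then ◇ψ at x, so □ψ at x, so ψ at z, i.e. z=y.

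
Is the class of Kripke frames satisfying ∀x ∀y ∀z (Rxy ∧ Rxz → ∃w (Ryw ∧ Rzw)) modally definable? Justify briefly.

This is a Sahlqvist condition; the .2 axiom ◇□p → □◇p defines it.
Suppose ◇□p→□◇p is valid. Take Rxy, Rxz and set V(p)={w : Ryw}. Then □p at y so ◇□p at x, so □◇p at x, so ◇p at z, giving w with Rzw and Ryw.

Yes — defined by ◇□p → □◇p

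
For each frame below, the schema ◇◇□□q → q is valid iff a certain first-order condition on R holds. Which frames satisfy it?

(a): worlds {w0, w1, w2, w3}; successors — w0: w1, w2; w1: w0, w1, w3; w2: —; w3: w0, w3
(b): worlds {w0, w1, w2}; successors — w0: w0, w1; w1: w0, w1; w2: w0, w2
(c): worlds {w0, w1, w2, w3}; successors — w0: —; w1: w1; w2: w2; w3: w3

Frame correspondent (Sahlqvist): ∀x ∀y (xR²y → ∃w (yR²w ∧ x = w)) — i.e. a generalized confluence (Geach) condition.
(a): fails — w1R²w2 but no w with w2R²w and w1=w.
(b): fails — w2R²w0 but no w with w0R²w and w2=w.
(c): ✓.
Valid on: (c).

(c)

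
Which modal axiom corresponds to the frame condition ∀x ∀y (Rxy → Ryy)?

□(□q → q)

A defining formula is □(□q → q) (the T□ axiom).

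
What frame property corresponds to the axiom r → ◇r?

This is a form of the T axiom.
Its frame correspondent is reflexivity — ∀x Rxx.

reflexivity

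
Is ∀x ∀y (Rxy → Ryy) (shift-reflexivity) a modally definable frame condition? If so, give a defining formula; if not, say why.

Yes: it is shift-reflexivity, defined by the T□ schema □(□r → r).
Suppose □(□r→r) is valid. Take Rxy and set V(r)={w : Ryw}. Then at y, □r holds; since □(□r→r) at x, □r→r at y, so r at y, i.e. Ryy.

Yes, by □(□r → r)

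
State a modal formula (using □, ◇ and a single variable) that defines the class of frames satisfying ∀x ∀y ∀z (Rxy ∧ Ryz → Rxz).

This is transitivity; the standard corresponding axiom is 4: □r → □□r.
Suppose □r→□□r is valid. Take Rxy, Ryz and set V(r)={w : Rxw}. Then □r at x, so □□r at x, so □r at y, so r at z, i.e. Rxz.

□r → □□r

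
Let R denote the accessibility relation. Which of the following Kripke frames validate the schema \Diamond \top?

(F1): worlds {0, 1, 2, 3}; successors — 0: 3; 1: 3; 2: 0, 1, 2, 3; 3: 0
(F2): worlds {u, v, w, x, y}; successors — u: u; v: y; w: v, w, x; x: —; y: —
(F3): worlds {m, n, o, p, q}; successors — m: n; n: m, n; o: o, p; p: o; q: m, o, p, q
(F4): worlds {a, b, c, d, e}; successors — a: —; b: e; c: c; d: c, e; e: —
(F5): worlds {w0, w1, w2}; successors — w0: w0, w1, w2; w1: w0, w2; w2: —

(F1), (F3)

This is the axiom for seriality; its first-order frame correspondent is \forall x \exists y Rxy.
(F1): holds.
(F2): fails — world x has no successor.
(F3): holds.
(F4): fails — world a has no successor.
(F5): fails — world w2 has no successor.
Valid on: (F1), (F3).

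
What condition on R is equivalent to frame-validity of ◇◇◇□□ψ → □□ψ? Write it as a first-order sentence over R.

∀x ∀y ∀z ((xR³y ∧ xR²z) → ∃w (yR²w ∧ z = w))

This is a Sahlqvist (Geach-type) schema ◇^3□^2ψ → □^2◇^0ψ.
First-order correspondent: ∀x ∀y ∀z ((xR³y ∧ xR²z) → ∃w (yR²w ∧ z = w)).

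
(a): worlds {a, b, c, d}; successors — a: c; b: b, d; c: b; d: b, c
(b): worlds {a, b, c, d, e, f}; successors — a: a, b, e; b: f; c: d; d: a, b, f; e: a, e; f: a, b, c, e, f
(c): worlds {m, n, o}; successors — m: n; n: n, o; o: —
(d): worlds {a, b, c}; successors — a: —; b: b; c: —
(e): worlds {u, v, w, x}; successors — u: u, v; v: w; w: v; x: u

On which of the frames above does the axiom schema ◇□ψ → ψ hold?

(d)

The schema corresponds to symmetry: ∀x ∀y (Rxy → Ryx).
(a): fails — Rdc but not Rcd.
(b): fails — Rcd but not Rdc.
(c): fails — Rno but not Ron.
(d): satisfies the condition.
(e): fails — Ruv but not Rvu.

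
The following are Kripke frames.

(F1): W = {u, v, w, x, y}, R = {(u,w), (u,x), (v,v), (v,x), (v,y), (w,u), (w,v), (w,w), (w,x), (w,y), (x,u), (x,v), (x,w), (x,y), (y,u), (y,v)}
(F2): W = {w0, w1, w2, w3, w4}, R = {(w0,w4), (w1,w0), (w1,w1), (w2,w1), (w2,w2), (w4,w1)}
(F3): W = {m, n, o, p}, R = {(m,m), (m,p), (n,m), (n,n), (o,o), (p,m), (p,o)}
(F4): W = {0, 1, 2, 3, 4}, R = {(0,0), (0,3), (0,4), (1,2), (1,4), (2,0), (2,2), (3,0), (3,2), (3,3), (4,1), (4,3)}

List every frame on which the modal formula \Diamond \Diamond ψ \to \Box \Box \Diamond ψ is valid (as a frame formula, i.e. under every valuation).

Frame correspondent (Sahlqvist): \forall x \forall y \forall z ((x R^2 y \wedge x R^2 z) \to \exists w (y = w \wedge zRw)) — i.e. a generalized confluence (Geach) condition.
(F1): fails — uR²u, uR²u but no t with u=t and uRt.
(F2): fails — w1R²w0, w1R²w0 but no w with w0=w and w0Rw.
(F3): fails — mR²m, mR²o but no w with m=w and oRw.
(F4): fails — 0R²0, 0R²1 but no w with 0=w and 1Rw.

none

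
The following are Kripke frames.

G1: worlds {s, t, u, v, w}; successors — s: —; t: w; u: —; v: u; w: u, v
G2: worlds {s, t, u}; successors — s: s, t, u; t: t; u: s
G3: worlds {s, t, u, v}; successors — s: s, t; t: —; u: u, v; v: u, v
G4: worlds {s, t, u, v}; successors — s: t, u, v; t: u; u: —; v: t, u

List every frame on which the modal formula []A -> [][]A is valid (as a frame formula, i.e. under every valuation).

The schema corresponds to transitivity: forall x forall y forall z (Rxy & Ryz -> Rxz).
G1: fails — Rtw and Rwu but not Rtu.
G2: fails — Rus and Rsu but not Ruu.
G3: satisfies the condition.
G4: satisfies the condition.
Valid on: G3, G4.

G3, G4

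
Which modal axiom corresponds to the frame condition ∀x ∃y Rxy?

The condition is seriality. The D schema □q → ◇q defines it.
Suppose □q→◇q is valid. At any x set V(q)=W. Then □q at x, so ◇q at x, so x has a successor.

□q → ◇q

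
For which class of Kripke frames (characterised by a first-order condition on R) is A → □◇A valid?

symmetry: ∀x ∀y (Rxy → Ryx)

This is the B axiom.
It corresponds to symmetry: ∀x ∀y (Rxy → Ryx).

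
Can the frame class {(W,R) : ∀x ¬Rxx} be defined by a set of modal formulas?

Any modally definable frame class is closed under surjective bounded morphisms.
The 3-cycle (worlds 0,1,2 with 0→1→2→0) is irreflexive, and the map sending every world to a single reflexive point • is a surjective bounded morphism (forth: every edge maps to (•,•); back: every world has a successor). So any modal formula valid on the 3-cycle is also valid on the reflexive point, which is not irreflexive.
So no modal formula (or set of formulas) defines exactly the irreflexive frames.

Not modally definable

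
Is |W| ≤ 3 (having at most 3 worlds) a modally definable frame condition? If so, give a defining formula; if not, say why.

No — not modally definable

If a class were modally definable it would be closed under disjoint unions (Goldblatt–Thomason).
Any modal formula valid on each of 4 disjoint one-world frames is valid on their disjoint union (validity is preserved under disjoint unions). Each one-world frame has |W|=1≤3, but the union has |W|=4.
So the class is not modally definable.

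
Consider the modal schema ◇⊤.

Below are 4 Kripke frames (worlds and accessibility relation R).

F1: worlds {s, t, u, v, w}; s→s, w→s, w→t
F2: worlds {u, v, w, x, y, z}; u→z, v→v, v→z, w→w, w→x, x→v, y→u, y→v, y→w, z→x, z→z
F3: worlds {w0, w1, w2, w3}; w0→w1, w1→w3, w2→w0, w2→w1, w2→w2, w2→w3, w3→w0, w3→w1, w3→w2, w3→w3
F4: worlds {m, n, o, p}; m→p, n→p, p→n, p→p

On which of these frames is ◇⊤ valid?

This is the axiom for seriality; its first-order frame correspondent is ∀x ∃y Rxy.
F1: fails — world t has no successor.
F2: satisfies the condition.
F3: satisfies the condition.
F4: fails — world o has no successor.
Valid on: F2, F3.

F2, F3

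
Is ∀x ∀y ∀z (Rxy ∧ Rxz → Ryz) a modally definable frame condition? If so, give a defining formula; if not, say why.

Definable; ◇r → □◇r defines it

The condition is the Euclidean property. A defining modal formula is ◇r → □◇r.
Suppose ◇r→□◇r is valid. Take Rxy, Rxz and set V(r)={y}. Then ◇r at x, so □◇r at x, so ◇r at z, so some w with Rzw has r; w=y, i.e. Rzy. By symmetry of the argument, Ryz.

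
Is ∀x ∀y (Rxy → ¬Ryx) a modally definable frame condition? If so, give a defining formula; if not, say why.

Any modally definable frame class is closed under surjective bounded morphisms.
The 3-cycle (worlds w0,w1,w2 with w0→w1→w2→w0) is asymmetric. Mapping every world to a single reflexive point • is a surjective bounded morphism, and the reflexive point is not asymmetric (R•• but asymmetry requires ¬R••).
So the class is not modally definable.

Not definable by any modal formula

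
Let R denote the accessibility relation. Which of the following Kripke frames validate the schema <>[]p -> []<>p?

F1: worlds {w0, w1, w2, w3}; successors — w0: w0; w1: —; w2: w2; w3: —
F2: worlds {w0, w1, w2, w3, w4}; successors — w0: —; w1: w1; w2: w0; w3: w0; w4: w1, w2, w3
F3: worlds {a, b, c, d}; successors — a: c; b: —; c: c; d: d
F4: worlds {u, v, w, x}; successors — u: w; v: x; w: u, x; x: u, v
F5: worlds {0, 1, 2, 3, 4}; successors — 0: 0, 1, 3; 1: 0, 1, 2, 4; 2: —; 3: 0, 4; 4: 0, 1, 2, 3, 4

F1, F3

This is the axiom for convergence; its first-order frame correspondent is forall x forall y forall z (Rxy & Rxz -> exists w (Ryw & Rzw)).
F1: satisfies the condition.
F2: fails — Rw2w0 and Rw2w0 but w0 and w0 have no common successor.
F3: satisfies the condition.
F4: fails — Rwu and Rwx but u and x have no common successor.
F5: fails — R10 and R12 but 0 and 2 have no common successor.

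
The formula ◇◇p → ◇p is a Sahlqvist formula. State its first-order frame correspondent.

transitivity

This schema is equivalent to the 4 axiom □p → □□p.
Its frame correspondent is transitivity — ∀x ∀y ∀z (Rxy ∧ Ryz → Rxz).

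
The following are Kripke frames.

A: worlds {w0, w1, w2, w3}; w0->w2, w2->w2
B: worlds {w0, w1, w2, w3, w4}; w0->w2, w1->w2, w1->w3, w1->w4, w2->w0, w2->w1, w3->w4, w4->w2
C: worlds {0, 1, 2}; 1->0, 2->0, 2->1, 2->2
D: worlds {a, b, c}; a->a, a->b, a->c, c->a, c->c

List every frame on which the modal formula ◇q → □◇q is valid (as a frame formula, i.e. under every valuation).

Frame correspondent (Sahlqvist): ∀x ∀y ∀z (Rxy ∧ Rxz → Ryz) — i.e. the Euclidean property.
A: ✓.
B: fails — Rw0w2 and Rw0w2 but not Rw2w2.
C: fails — R10 and R10 but not R00.
D: fails — Rab and Rab but not Rbb.

A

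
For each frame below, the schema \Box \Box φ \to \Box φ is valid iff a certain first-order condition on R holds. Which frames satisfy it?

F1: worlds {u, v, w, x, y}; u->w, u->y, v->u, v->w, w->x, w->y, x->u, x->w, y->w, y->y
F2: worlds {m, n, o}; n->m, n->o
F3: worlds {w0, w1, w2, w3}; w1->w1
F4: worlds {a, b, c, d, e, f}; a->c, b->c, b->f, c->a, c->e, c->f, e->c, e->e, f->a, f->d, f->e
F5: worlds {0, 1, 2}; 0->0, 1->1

F3, F5

This is the axiom for density; its first-order frame correspondent is \forall x \forall y (Rxy \to \exists z (Rxz \wedge Rzy)).
F1: fails — Rwx but no z with Rwz and Rzx.
F2: fails — Rno but no z with Rnz and Rzo.
F3: satisfies the condition.
F4: fails — Rbc but no z with Rbz and Rzc.
F5: satisfies the condition.
Valid on: F3, F5.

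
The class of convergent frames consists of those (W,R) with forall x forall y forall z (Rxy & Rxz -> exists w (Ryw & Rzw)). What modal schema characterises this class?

The condition is convergence. The .2 schema ◇□s → □◇s defines it.
Suppose ◇□s→□◇s is valid. Take Rxy, Rxz and set V(s)={w : Ryw}. Then □s at y so ◇□s at x, so □◇s at x, so ◇s at z, giving w with Rzw and Ryw.

◇□s → □◇s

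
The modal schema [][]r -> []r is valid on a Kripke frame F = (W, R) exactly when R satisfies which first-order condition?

Suppose □□r→□r is valid. Take Rxy and set V(r)={w : xR²w}. Then □□r at x, so □r at x, so r at y, i.e. ∃z(Rxz∧Rzy).
The converse is a direct semantic check.
Frame condition: forall x forall y (Rxy -> exists z (Rxz & Rzy)).

Density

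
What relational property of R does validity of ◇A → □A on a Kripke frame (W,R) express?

Partial functionality

Suppose ◇A→□A is valid. Take Rxy, Rxz and set V(A)={y}. Then ◇A at x, so □A at x, so A at z, i.e. z=y.
The converse is a direct semantic check.
Frame condition: ∀x ∀y ∀z (Rxy ∧ Rxz → y = z).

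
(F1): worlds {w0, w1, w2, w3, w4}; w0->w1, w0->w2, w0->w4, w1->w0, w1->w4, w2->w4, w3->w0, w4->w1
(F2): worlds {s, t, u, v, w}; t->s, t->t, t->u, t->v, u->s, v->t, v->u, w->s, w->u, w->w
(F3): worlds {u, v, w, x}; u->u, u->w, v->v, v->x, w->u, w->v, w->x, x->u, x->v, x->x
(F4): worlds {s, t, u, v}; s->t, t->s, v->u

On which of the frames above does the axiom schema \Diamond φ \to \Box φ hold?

The schema corresponds to partial functionality: \forall x \forall y \forall z (Rxy \wedge Rxz \to y = z).
(F1): fails — w0 sees both w1 and w2.
(F2): fails — t sees both s and t.
(F3): fails — u sees both u and w.
(F4): holds.

(F4)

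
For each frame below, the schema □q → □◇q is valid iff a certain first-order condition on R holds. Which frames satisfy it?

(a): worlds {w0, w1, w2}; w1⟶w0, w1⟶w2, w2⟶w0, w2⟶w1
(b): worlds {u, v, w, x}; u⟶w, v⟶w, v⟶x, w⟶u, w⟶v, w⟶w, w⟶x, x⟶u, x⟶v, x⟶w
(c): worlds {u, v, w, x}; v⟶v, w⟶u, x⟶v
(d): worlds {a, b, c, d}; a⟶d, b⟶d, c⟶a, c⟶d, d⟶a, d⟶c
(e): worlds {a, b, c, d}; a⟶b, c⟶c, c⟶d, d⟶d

(b)

The schema corresponds to a generalized confluence (Geach) condition: ∀x ∀z (xRz → ∃w (xRw ∧ zRw)).
(a): fails — w1Rw0 but no w with w1Rw and w0Rw.
(b): holds.
(c): fails — wRu but no t with wRt and uRt.
(d): fails — aRd but no w with aRw and dRw.
(e): fails — aRb but no w with aRw and bRw.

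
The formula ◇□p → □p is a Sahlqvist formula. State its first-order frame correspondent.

This is frame-equivalent to ◇p → □◇p (substitute ¬p for p and contrapose).
Suppose ◇p→□◇p is valid. Take Rxy, Rxz and set V(p)={y}. Then ◇p at x, so □◇p at x, so ◇p at z, so some w with Rzw has p; w=y, i.e. Rzy. By symmetry of the argument, Ryz.

the Euclidean property: ∀x ∀y ∀z (Rxy ∧ Rxz → Ryz)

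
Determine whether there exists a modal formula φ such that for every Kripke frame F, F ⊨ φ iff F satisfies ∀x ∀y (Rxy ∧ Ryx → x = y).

Modal frame validity is preserved under surjective bounded morphisms.
The 4-cycle (worlds w0,w1,w2,w3 with w0→w1→w2→w3→w0) is antisymmetric. Sending even-indexed worlds to s and odd-indexed worlds to t is a surjective bounded morphism onto the two-world frame with s↔t, which is not antisymmetric.
So no modal formula (or set of formulas) defines exactly the antisymmetric frames.

Not definable by any modal formula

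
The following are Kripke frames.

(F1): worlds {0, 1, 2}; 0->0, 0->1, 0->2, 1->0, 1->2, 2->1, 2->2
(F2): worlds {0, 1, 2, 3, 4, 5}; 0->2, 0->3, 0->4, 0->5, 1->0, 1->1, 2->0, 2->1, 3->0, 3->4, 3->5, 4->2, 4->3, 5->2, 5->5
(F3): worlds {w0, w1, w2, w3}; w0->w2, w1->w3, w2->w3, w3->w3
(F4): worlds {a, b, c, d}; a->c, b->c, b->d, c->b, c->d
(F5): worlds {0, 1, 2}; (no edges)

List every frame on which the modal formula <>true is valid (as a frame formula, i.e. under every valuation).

(F1), (F2), (F3)

Frame correspondent (Sahlqvist): forall x exists y Rxy — i.e. seriality.
(F1): satisfies the condition.
(F2): satisfies the condition.
(F3): satisfies the condition.
(F4): fails — world d has no successor.
(F5): fails — world 0 has no successor.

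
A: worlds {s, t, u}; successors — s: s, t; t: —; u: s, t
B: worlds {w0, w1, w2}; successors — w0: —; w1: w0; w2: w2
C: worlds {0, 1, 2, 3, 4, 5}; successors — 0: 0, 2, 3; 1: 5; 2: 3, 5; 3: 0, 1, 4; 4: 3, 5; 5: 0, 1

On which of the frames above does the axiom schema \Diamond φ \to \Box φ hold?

The schema corresponds to partial functionality: \forall x \forall y \forall z (Rxy \wedge Rxz \to y = z).
A: fails — s sees both s and t.
B: condition met.
C: fails — 0 sees both 0 and 2.

B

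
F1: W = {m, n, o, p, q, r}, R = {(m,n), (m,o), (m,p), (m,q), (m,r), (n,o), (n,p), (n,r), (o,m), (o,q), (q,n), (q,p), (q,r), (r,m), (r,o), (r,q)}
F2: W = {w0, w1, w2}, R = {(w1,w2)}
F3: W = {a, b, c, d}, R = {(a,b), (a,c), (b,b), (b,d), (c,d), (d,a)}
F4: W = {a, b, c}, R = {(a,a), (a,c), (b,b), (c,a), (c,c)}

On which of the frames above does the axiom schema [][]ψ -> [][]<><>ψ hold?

F2, F4

Frame correspondent (Sahlqvist): forall x forall z (x R^2 z -> exists w (x R^2 w & z R^2 w)) — i.e. a generalized confluence (Geach) condition.
F1: fails — mR²p but no w with mR²w and pR²w.
F2: ✓.
F3: fails — cR²a but no w with cR²w and aR²w.
F4: ✓.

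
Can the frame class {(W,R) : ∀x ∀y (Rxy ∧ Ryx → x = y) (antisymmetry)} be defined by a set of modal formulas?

Any modally definable frame class is closed under surjective bounded morphisms.
The 8-cycle (worlds 0,1,2,3,4,5,6,7 with 0→1→2→3→4→5→6→7→0) is antisymmetric. Sending even-indexed worlds to a and odd-indexed worlds to b is a surjective bounded morphism onto the two-world frame with a↔b, which is not antisymmetric.
Hence antisymmetry is not modally definable.

No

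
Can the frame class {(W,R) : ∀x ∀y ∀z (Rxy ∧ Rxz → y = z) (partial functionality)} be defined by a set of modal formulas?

Definable; ◇r → □r defines it

The condition is partial functionality. A defining modal formula is ◇r → □r.
Suppose ◇r→□r is valid. Take Rxy, Rxz and set V(r)={y}. Then ◇r at x, so □r at x, so r at z, i.e. z=y.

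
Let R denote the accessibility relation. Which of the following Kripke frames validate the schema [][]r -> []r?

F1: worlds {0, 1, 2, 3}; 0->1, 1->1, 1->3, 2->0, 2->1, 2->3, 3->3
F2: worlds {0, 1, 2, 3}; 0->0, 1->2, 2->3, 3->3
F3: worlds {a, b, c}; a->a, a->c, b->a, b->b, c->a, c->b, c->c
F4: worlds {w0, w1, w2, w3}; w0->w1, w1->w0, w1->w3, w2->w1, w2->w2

F3

The schema corresponds to density: forall x forall y (Rxy -> exists z (Rxz & Rzy)).
F1: fails — R20 but no z with R2z and Rz0.
F2: fails — R12 but no z with R1z and Rz2.
F3: satisfies the condition.
F4: fails — Rw1w0 but no z with Rw1z and Rzw0.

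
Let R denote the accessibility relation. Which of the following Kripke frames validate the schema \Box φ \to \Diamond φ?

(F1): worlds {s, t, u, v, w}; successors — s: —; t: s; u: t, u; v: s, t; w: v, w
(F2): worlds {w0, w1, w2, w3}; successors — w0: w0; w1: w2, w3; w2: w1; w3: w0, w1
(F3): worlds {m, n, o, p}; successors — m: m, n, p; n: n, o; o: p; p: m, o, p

This is the axiom for seriality; its first-order frame correspondent is \forall x \exists y Rxy.
(F1): fails — world s has no successor.
(F2): satisfies the condition.
(F3): satisfies the condition.

(F2), (F3)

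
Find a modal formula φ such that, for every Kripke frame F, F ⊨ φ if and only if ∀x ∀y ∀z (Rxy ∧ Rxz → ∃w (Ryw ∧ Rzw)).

◇□ψ → □◇ψ

The condition is convergence. The .2 schema ◇□ψ → □◇ψ defines it.
Suppose ◇□ψ→□◇ψ is valid. Take Rxy, Rxz and set V(ψ)={w : Ryw}. Then □ψ at y so ◇□ψ at x, so □◇ψ at x, so ◇ψ at z, giving w with Rzw and Ryw.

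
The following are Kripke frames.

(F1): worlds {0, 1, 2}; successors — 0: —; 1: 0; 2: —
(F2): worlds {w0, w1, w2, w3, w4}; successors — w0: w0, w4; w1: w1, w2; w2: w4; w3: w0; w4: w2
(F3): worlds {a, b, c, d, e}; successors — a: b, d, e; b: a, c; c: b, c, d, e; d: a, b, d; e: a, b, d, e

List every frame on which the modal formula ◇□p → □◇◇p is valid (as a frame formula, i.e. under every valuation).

(F3)

This is the axiom for a generalized confluence (Geach) condition; its first-order frame correspondent is ∀x ∀y ∀z ((xRy ∧ xRz) → ∃w (yRw ∧ zR²w)).
(F1): fails — 1R0, 1R0 but no w with 0Rw and 0R²w.
(F2): fails — w0Rw4, w0Rw4 but no w with w4Rw and w4R²w.
(F3): ✓.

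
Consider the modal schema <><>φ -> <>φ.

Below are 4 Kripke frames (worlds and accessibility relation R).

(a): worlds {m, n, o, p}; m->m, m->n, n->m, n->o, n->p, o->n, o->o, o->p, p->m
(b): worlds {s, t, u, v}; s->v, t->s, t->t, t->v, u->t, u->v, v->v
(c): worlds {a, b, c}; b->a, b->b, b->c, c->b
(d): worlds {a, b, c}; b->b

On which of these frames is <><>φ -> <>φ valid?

This is the axiom for transitivity; its first-order frame correspondent is forall x forall y forall z (Rxy & Ryz -> Rxz).
(a): fails — Ron and Rnm but not Rom.
(b): fails — Rut and Rts but not Rus.
(c): fails — Rcb and Rba but not Rca.
(d): condition met.
Valid on: (d).

(d)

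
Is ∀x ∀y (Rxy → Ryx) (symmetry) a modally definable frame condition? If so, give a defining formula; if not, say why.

Definable; r → □◇r defines it

This is a Sahlqvist condition; the B axiom r → □◇r defines it.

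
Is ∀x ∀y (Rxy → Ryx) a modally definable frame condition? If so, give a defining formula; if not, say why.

Yes: it is symmetry, defined by the B schema q → □◇q.
Suppose q→□◇q is valid. Take Rxy and set V(q)={x}. Then q at x, so □◇q at x, so ◇q at y, so some z with Ryz has q; z=x, i.e. Ryx.

Yes — defined by q → □◇q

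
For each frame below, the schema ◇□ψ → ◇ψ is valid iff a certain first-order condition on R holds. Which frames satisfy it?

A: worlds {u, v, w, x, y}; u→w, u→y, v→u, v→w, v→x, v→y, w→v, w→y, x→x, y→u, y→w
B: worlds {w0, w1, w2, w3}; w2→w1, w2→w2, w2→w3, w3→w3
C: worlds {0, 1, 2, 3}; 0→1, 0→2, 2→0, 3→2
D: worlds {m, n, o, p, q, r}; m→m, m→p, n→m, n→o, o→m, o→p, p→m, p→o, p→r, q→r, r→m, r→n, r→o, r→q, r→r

This is the axiom for a generalized confluence (Geach) condition; its first-order frame correspondent is ∀x ∀y (xRy → ∃w (yRw ∧ xRw)).
A: fails — wRy but no t with yRt and wRt.
B: fails — w2Rw1 but no w with w1Rw and w2Rw.
C: fails — 0R1 but no w with 1Rw and 0Rw.
D: satisfies the condition.
Valid on: D.

D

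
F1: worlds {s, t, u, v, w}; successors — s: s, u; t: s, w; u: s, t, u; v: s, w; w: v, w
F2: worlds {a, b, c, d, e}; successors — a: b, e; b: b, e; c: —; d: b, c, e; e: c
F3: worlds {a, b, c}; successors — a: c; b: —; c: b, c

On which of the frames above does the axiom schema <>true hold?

The schema corresponds to seriality: forall x exists y Rxy.
F1: holds.
F2: fails — world c has no successor.
F3: fails — world b has no successor.

F1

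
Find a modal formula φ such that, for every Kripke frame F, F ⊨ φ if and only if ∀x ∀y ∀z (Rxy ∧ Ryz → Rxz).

The condition is transitivity. The 4 schema □p → □□p defines it.
Suppose □p→□□p is valid. Take Rxy, Ryz and set V(p)={w : Rxw}. Then □p at x, so □□p at x, so □p at y, so p at z, i.e. Rxz.

□p → □□p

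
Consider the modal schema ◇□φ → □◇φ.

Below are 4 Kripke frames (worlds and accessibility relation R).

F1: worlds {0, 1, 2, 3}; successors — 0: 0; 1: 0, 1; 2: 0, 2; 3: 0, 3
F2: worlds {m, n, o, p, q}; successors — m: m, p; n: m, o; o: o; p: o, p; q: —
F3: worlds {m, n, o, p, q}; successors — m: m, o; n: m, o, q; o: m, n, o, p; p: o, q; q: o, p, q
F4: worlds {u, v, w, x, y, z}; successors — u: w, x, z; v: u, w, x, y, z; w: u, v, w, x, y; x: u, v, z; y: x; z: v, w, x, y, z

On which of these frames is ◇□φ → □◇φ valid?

Frame correspondent (Sahlqvist): ∀x ∀y ∀z (Rxy ∧ Rxz → ∃w (Ryw ∧ Rzw)) — i.e. convergence.
F1: ✓.
F2: fails — Rno and Rnm but o and m have no common successor.
F3: ✓.
F4: fails — Rvx and Rvy but x and y have no common successor.

F1, F3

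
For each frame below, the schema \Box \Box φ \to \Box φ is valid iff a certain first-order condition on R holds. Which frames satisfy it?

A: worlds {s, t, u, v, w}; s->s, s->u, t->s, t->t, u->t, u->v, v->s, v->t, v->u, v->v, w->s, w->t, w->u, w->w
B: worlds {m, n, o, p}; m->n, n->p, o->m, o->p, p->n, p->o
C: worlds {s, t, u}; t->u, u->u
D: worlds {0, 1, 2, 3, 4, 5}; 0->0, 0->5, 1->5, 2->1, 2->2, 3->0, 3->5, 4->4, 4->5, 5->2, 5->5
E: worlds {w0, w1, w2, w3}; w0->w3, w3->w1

A, C, D

Frame correspondent (Sahlqvist): \forall x \forall y (Rxy \to \exists z (Rxz \wedge Rzy)) — i.e. density.
A: condition met.
B: fails — Rom but no z with Roz and Rzm.
C: condition met.
D: condition met.
E: fails — Rw3w1 but no z with Rw3z and Rzw1.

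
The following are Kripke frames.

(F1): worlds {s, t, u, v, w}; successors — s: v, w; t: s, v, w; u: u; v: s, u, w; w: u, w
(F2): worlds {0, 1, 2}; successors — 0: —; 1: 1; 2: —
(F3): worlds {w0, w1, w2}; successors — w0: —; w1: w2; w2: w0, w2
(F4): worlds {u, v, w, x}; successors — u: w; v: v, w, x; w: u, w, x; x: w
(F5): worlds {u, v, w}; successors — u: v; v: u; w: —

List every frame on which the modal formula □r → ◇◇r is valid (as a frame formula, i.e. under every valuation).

(F1), (F4)

This is the axiom for a generalized confluence (Geach) condition; its first-order frame correspondent is ∀x ∃w (xRw ∧ xR²w).
(F1): holds.
(F2): fails — at 0 but no w with 0Rw and 0R²w.
(F3): fails — at w0 but no w with w0Rw and w0R²w.
(F4): holds.
(F5): fails — at u but no t with uRt and uR²t.
Valid on: (F1), (F4).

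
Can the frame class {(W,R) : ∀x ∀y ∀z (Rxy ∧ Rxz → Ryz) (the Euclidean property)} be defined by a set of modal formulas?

Yes — defined by ◇r → □◇r

The condition is the Euclidean property. A defining modal formula is ◇r → □◇r.
Suppose ◇r→□◇r is valid. Take Rxy, Rxz and set V(r)={y}. Then ◇r at x, so □◇r at x, so ◇r at z, so some w with Rzw has r; w=y, i.e. Rzy. By symmetry of the argument, Ryz.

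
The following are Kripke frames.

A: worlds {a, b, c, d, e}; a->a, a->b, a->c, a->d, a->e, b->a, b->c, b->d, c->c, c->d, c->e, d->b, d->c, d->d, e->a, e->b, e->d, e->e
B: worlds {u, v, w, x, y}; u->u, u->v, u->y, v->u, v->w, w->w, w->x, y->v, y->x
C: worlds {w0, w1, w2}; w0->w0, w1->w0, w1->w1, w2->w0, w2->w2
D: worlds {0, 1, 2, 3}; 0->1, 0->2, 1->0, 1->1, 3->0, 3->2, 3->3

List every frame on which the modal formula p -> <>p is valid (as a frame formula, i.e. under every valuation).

C

The schema corresponds to reflexivity: forall x Rxx.
A: fails — world b does not see itself.
B: fails — world v does not see itself.
C: satisfies the condition.
D: fails — world 0 does not see itself.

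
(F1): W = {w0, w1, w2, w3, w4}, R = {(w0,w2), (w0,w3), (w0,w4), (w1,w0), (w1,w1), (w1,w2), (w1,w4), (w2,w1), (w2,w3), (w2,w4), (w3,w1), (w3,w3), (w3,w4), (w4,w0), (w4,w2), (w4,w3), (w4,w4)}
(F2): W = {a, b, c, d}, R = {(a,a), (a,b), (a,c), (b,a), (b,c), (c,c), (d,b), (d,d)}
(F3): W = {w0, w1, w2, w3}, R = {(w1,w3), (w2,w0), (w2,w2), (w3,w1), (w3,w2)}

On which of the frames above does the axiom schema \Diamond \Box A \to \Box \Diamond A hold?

Frame correspondent (Sahlqvist): \forall x \forall y \forall z (Rxy \wedge Rxz \to \exists w (Ryw \wedge Rzw)) — i.e. convergence.
(F1): holds.
(F2): fails — Rdd and Rdb but d and b have no common successor.
(F3): fails — Rw2w2 and Rw2w0 but w2 and w0 have no common successor.

(F1)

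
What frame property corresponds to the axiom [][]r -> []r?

Suppose □□r→□r is valid. Take Rxy and set V(r)={w : xR²w}. Then □□r at x, so □r at x, so r at y, i.e. ∃z(Rxz∧Rzy).
Conversely, any frame satisfying forall x forall y (Rxy -> exists z (Rxz & Rzy)) validates the schema.
Frame condition: forall x forall y (Rxy -> exists z (Rxz & Rzy)).

density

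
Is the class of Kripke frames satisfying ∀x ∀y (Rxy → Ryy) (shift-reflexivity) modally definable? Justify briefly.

Yes — defined by □(□q → q)

Yes: it is shift-reflexivity, defined by the T□ schema □(□q → q).
Suppose □(□q→q) is valid. Take Rxy and set V(q)={w : Ryw}. Then at y, □q holds; since □(□q→q) at x, □q→q at y, so q at y, i.e. Ryy.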